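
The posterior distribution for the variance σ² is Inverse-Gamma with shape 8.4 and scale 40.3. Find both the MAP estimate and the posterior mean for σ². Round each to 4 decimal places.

Mode = β/(α+1) = 40.3/9.4 = 4.2872.
Mean = β/(α−1) = 40.3/7.4 = 5.4459.
The mean is pulled above the mode by the posterior's right skew.

MAP estimate = 4.2872, posterior mean = 5.4459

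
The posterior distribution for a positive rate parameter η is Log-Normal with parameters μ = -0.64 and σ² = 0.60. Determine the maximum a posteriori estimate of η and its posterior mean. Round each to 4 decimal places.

MAP = 0.2894, posterior mean = 0.7118

Mode = exp(μ − σ²) = exp(-1.24) = 0.2894.
Mean = exp(μ + σ²/2) = exp(-0.340) = 0.7118.
Right-skewed posterior ⇒ mode < mean.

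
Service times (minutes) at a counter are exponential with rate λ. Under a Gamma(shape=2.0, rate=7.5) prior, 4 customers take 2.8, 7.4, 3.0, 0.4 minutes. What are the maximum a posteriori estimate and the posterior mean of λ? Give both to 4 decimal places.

MAP: 0.2370. Posterior mean: 0.2844.

Σ times = 13.6. Posterior: Gamma(shape = 2.0+4 = 6.0, rate = 7.5+13.6 = 21.1).
Mode = (α−1)/β = 5.0/21.1 = 0.2370.
Mean = α/β = 6.0/21.1 = 0.2844.
Mean > mode: the posterior has a right tail.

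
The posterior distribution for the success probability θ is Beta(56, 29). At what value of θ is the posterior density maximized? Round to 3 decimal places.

Mode = (56−1)/(56+29−2) = 55/83 = 0.663.
Mean = 56/(56+29) = 56/85 = 0.659.
This is the posterior mode — the MAP estimate.

0.663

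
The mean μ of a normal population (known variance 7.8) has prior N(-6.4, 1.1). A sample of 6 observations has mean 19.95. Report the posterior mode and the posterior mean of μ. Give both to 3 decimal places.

MAP = 5.677; posterior mean = 5.677

Posterior for μ is Normal. Precision-weighted mean: (1/1.1·-6.4 + 6/7.8·19.95) / (1/1.1 + 6/7.8) = 5.677.
A Normal posterior is symmetric, so mode = mean.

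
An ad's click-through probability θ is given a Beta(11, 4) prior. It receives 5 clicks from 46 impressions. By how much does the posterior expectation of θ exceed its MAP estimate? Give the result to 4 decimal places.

0.0081

Posterior: Beta(11+5, 4+41) = Beta(16, 45).
Mode = (16−1)/(16+45−2) = 15/59 = 0.2542.
Mean = 16/(16+45) = 16/61 = 0.2623.
Difference = 0.2623 − 0.2542 = 0.0081.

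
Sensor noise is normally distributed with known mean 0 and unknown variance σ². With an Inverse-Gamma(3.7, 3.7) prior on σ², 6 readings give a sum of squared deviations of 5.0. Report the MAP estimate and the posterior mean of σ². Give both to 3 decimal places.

Posterior: Inverse-Gamma(shape = 3.7+6/2 = 6.7, scale = 3.7+5.0/2 = 6.2).
Mode = β/(α+1) = 6.2/7.7 = 0.805.
Mean = β/(α−1) = 6.2/5.7 = 1.088.

σ²_MAP = 0.805, E[σ²|data] = 1.088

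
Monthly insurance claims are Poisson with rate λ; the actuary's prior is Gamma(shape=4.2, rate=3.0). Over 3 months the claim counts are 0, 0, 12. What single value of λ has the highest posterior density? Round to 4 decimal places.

Σ counts = 12. Posterior: Gamma(shape = 4.2+12 = 16.2, rate = 3.0+3 = 6.0).
Mode = (α−1)/β = 15.2/6.0 = 2.5333.
Mean = α/β = 16.2/6.0 = 2.7000.
This is the posterior mode — the MAP estimate.

2.5333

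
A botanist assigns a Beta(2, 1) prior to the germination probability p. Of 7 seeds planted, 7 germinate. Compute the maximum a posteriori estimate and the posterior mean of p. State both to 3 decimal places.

p_MAP = 1.000, E[p|data] = 0.900

Posterior: Beta(2+7, 1+0) = Beta(9, 1).
Since β = 1 ≤ 1 and α > 1, the Beta density is monotone increasing on [0,1]; the mode is at 1.
Mean = 9/(9+1) = 0.900.
Left-skewed posterior ⇒ mean < mode.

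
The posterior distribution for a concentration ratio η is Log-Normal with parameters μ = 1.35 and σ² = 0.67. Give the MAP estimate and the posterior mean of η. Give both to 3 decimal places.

η_MAP = 1.974, E[η|data] = 5.392

Mode = exp(μ − σ²) = exp(0.68) = 1.974.
Mean = exp(μ + σ²/2) = exp(1.685) = 5.392.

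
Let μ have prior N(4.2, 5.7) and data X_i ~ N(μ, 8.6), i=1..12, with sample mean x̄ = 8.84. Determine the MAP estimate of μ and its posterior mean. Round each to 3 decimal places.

Posterior for μ is Normal. Precision-weighted mean: (1/5.7·4.2 + 12/8.6·8.84) / (1/5.7 + 12/8.6) = 8.322.
A Normal posterior is symmetric, so mode = mean.

MAP = 8.322; posterior mean = 8.322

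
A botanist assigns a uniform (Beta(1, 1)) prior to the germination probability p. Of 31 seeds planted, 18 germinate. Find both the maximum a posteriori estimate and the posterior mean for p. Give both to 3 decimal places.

maximum a posteriori estimate = 0.581, posterior mean = 0.576

Posterior: Beta(1+18, 1+13) = Beta(19, 14).
Mode = (19−1)/(19+14−2) = 18/31 = 0.581.
With a flat prior the MAP equals the MLE, 18/31.
Mean = 19/(19+14) = 19/33 = 0.576.
The mean is pulled below the mode by the posterior's left skew.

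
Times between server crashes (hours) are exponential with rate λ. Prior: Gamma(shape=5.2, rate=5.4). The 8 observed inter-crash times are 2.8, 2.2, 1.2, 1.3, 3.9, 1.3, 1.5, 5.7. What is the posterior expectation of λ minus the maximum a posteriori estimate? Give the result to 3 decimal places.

0.040

Σ times = 19.9. Posterior: Gamma(shape = 5.2+8 = 13.2, rate = 5.4+19.9 = 25.3).
Mode = (α−1)/β = 12.2/25.3 = 0.482.
Mean = α/β = 13.2/25.3 = 0.522.
Difference = 0.522 − 0.482 = 0.040.
Mean > mode: the posterior has a right tail.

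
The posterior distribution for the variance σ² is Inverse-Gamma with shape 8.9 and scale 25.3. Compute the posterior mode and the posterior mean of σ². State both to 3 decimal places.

Mode = β/(α+1) = 25.3/9.9 = 2.556.
Mean = β/(α−1) = 25.3/7.9 = 3.203.
Right-skewed posterior ⇒ mode < mean.

MAP = 2.556, posterior mean = 3.203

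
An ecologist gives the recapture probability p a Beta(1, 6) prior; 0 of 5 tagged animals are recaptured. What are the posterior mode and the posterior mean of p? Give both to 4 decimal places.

Posterior: Beta(1+0, 6+5) = Beta(1, 11).
Since α = 1 ≤ 1 and β > 1, the Beta density is monotone decreasing on [0,1]; the mode is at 0.
Mean = 1/(1+11) = 0.0833.
The mean is pulled above the mode by the posterior's right skew.

MAP = 0.0000; posterior mean = 0.0833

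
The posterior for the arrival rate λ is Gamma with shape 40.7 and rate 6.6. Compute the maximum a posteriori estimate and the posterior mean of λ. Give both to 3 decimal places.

Mode = (α−1)/β = 39.7/6.6 = 6.015.
Mean = α/β = 40.7/6.6 = 6.167.

MAP: 6.015. Posterior mean: 6.167.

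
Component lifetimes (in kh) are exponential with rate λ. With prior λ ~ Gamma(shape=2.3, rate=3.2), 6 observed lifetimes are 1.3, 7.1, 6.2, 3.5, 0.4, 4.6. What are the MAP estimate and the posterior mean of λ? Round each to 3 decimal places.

MAP: 0.278. Posterior mean: 0.316.

Σ times = 23.1. Posterior: Gamma(shape = 2.3+6 = 8.3, rate = 3.2+23.1 = 26.3).
Mode = (α−1)/β = 7.3/26.3 = 0.278.
Mean = α/β = 8.3/26.3 = 0.316.
Right-skewed posterior ⇒ mode < mean.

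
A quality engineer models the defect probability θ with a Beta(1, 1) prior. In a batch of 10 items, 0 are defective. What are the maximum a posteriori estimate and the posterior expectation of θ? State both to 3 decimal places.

θ_MAP = 0.000, E[θ|data] = 0.083

Posterior: Beta(1+0, 1+10) = Beta(1, 11).
Since α = 1 ≤ 1 and β > 1, the Beta density is monotone decreasing on [0,1]; the mode is at 0.
Mean = 1/(1+11) = 0.083.
The posterior is right-skewed, so the mean exceeds the mode.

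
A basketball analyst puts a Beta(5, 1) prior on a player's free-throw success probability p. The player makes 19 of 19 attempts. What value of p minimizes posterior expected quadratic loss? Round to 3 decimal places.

0.960

Posterior: Beta(5+19, 1+0) = Beta(24, 1).
Since β = 1 ≤ 1 and α > 1, the Beta density is monotone increasing on [0,1]; the mode is at 1.
Mean = 24/(24+1) = 0.960.
Quadratic loss ⇒ the optimal estimator is the posterior mean.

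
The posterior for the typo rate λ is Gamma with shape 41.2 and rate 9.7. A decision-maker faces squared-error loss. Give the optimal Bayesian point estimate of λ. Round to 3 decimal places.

4.247

Mode = (α−1)/β = 40.2/9.7 = 4.144.
Mean = α/β = 41.2/9.7 = 4.247.
Squared-error loss ⇒ the optimal estimator is the posterior mean.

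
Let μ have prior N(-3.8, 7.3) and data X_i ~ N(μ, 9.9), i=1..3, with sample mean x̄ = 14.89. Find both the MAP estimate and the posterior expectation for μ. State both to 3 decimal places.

Posterior for μ is Normal. Precision-weighted mean: (1/7.3·-3.8 + 3/9.9·14.89) / (1/7.3 + 3/9.9) = 9.071.
A Normal posterior is symmetric, so mode = mean.

MAP = 9.071; posterior mean = 9.071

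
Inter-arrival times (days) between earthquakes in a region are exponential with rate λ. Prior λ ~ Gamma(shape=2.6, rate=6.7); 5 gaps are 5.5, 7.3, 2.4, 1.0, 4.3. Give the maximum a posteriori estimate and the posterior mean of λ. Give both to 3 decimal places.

maximum a posteriori estimate = 0.243, posterior mean = 0.279

Σ times = 20.5. Posterior: Gamma(shape = 2.6+5 = 7.6, rate = 6.7+20.5 = 27.2).
Mode = (α−1)/β = 6.6/27.2 = 0.243.
Mean = α/β = 7.6/27.2 = 0.279.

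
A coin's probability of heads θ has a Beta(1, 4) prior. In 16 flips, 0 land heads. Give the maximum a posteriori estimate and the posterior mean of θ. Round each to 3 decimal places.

Posterior: Beta(1+0, 4+16) = Beta(1, 20).
Since α = 1 ≤ 1 and β > 1, the Beta density is monotone decreasing on [0,1]; the mode is at 0.
Mean = 1/(1+20) = 0.048.

MAP: 0.000. Posterior mean: 0.048.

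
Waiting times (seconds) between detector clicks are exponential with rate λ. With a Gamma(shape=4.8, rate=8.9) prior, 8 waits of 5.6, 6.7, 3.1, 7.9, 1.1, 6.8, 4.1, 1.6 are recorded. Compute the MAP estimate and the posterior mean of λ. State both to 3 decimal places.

Σ times = 36.9. Posterior: Gamma(shape = 4.8+8 = 12.8, rate = 8.9+36.9 = 45.8).
Mode = (α−1)/β = 11.8/45.8 = 0.258.
Mean = α/β = 12.8/45.8 = 0.279.

MAP estimate = 0.258, posterior mean = 0.279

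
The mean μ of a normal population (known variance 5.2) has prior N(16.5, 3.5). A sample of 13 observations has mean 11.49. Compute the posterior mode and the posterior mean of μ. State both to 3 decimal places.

Posterior for μ is Normal. Precision-weighted mean: (1/3.5·16.5 + 13/5.2·11.49) / (1/3.5 + 13/5.2) = 12.004.
A Normal posterior is symmetric, so mode = mean.

μ_MAP = 12.004, E[μ|data] = 12.004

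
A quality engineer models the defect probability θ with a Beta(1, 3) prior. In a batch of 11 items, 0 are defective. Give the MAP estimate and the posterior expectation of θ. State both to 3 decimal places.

θ_MAP = 0.000, E[θ|data] = 0.067

Posterior: Beta(1+0, 3+11) = Beta(1, 14).
Since α = 1 ≤ 1 and β > 1, the Beta density is monotone decreasing on [0,1]; the mode is at 0.
Mean = 1/(1+14) = 0.067.
The mean is pulled above the mode by the posterior's right skew.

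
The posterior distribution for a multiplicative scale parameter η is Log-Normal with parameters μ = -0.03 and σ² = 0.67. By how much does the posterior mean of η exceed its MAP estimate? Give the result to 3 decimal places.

0.860

Mode = exp(μ − σ²) = exp(-0.70) = 0.497.
Mean = exp(μ + σ²/2) = exp(0.305) = 1.357.
Difference = 1.357 − 0.497 = 0.860.
Mean > mode: the posterior has a right tail.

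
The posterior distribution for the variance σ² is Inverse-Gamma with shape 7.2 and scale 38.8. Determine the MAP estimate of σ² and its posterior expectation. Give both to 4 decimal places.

Mode = β/(α+1) = 38.8/8.2 = 4.7317.
Mean = β/(α−1) = 38.8/6.2 = 6.2581.

σ²_MAP = 4.7317, E[σ²|data] = 6.2581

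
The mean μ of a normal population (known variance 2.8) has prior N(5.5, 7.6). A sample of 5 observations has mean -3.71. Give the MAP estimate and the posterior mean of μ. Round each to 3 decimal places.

MAP: -3.078. Posterior mean: -3.078.

Posterior for μ is Normal. Precision-weighted mean: (1/7.6·5.5 + 5/2.8·-3.71) / (1/7.6 + 5/2.8) = -3.078.
A Normal posterior is symmetric, so mode = mean.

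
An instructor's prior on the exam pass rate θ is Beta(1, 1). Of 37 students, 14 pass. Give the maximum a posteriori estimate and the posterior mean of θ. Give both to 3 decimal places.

MAP = 0.378, posterior mean = 0.385

Posterior: Beta(1+14, 1+23) = Beta(15, 24).
Mode = (15−1)/(15+24−2) = 14/37 = 0.378.
With a flat prior the MAP equals the MLE, 14/37.
Mean = 15/(15+24) = 15/39 = 0.385.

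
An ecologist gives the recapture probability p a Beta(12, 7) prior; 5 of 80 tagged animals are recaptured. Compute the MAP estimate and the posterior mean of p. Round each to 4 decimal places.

Posterior: Beta(12+5, 7+75) = Beta(17, 82).
Mode = (17−1)/(17+82−2) = 16/97 = 0.1649.
Mean = 17/(17+82) = 17/99 = 0.1717.
Mean > mode: the posterior has a right tail.

p_MAP = 0.1649, E[p|data] = 0.1717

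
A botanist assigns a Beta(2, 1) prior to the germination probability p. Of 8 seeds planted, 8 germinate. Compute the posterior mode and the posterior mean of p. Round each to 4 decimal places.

Posterior: Beta(2+8, 1+0) = Beta(10, 1).
Since β = 1 ≤ 1 and α > 1, the Beta density is monotone increasing on [0,1]; the mode is at 1.
Mean = 10/(10+1) = 0.9091.
The posterior is left-skewed, so the mode exceeds the mean.

posterior mode = 1.0000, posterior mean = 0.9091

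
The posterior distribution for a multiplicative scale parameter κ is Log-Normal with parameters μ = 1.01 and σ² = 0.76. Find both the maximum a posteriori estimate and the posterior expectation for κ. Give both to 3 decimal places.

Mode = exp(μ − σ²) = exp(0.25) = 1.284.
Mean = exp(μ + σ²/2) = exp(1.390) = 4.015.

MAP = 1.284; posterior mean = 4.015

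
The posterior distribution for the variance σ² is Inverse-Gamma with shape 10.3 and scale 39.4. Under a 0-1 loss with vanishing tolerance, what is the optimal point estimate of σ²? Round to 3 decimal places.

3.487

Mode = β/(α+1) = 39.4/11.3 = 3.487.
Mean = β/(α−1) = 39.4/9.3 = 4.237.
This is the posterior mode — the MAP estimate.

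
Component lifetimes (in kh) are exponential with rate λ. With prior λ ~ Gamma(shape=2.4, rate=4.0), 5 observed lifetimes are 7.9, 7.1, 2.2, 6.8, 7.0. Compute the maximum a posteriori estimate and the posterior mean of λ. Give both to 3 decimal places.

MAP: 0.183. Posterior mean: 0.211.

Σ times = 31.0. Posterior: Gamma(shape = 2.4+5 = 7.4, rate = 4.0+31.0 = 35.0).
Mode = (α−1)/β = 6.4/35.0 = 0.183.
Mean = α/β = 7.4/35.0 = 0.211.
Mean > mode: the posterior has a right tail.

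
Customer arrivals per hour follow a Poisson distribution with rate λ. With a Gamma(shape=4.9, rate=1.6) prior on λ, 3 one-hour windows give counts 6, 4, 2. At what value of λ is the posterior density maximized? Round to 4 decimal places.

Σ counts = 12. Posterior: Gamma(shape = 4.9+12 = 16.9, rate = 1.6+3 = 4.6).
Mode = (α−1)/β = 15.9/4.6 = 3.4565.
Mean = α/β = 16.9/4.6 = 3.6739.
This is the posterior mode — the MAP estimate.

3.4565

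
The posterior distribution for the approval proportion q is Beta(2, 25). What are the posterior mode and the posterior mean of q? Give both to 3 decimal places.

MAP: 0.040. Posterior mean: 0.074.

Mode = (2−1)/(2+25−2) = 1/25 = 0.040.
Mean = 2/(2+25) = 2/27 = 0.074.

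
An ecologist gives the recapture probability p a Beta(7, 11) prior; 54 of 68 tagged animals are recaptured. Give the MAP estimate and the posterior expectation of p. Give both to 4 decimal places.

Posterior: Beta(7+54, 11+14) = Beta(61, 25).
Mode = (61−1)/(61+25−2) = 60/84 = 0.7143.
Mean = 61/(61+25) = 61/86 = 0.7093.
The posterior is left-skewed, so the mode exceeds the mean.

MAP = 0.7143; posterior mean = 0.7093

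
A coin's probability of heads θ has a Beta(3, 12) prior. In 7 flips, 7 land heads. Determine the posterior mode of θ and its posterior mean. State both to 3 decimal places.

Posterior: Beta(3+7, 12+0) = Beta(10, 12).
Mode = (10−1)/(10+12−2) = 9/20 = 0.450.
Mean = 10/(10+12) = 10/22 = 0.455.
The mean is pulled above the mode by the posterior's right skew.

MAP = 0.450, posterior mean = 0.455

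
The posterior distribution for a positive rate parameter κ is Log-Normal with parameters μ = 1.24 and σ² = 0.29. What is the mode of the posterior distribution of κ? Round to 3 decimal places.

2.586

Mode = exp(μ − σ²) = exp(0.95) = 2.586.
Mean = exp(μ + σ²/2) = exp(1.385) = 3.995.
This is the posterior mode — the MAP estimate.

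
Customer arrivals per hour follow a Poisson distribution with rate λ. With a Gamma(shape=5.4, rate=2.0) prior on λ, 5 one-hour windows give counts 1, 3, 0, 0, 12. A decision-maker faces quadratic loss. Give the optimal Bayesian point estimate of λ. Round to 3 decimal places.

Σ counts = 16. Posterior: Gamma(shape = 5.4+16 = 21.4, rate = 2.0+5 = 7.0).
Mode = (α−1)/β = 20.4/7.0 = 2.914.
Mean = α/β = 21.4/7.0 = 3.057.
Quadratic loss ⇒ the optimal estimator is the posterior mean.

3.057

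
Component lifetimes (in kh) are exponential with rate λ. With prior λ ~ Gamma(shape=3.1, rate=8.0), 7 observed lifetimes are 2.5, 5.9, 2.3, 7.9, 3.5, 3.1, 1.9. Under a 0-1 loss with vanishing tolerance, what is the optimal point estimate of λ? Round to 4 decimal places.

0.2593

Σ times = 27.1. Posterior: Gamma(shape = 3.1+7 = 10.1, rate = 8.0+27.1 = 35.1).
Mode = (α−1)/β = 9.1/35.1 = 0.2593.
Mean = α/β = 10.1/35.1 = 0.2877.
This is the posterior mode — the MAP estimate.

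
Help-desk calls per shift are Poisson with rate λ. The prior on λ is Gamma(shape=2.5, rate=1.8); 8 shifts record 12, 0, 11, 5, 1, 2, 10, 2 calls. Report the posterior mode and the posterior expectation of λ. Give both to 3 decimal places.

Σ counts = 43. Posterior: Gamma(shape = 2.5+43 = 45.5, rate = 1.8+8 = 9.8).
Mode = (α−1)/β = 44.5/9.8 = 4.541.
Mean = α/β = 45.5/9.8 = 4.643.
The posterior is right-skewed, so the mean exceeds the mode.

λ_MAP = 4.541, E[λ|data] = 4.643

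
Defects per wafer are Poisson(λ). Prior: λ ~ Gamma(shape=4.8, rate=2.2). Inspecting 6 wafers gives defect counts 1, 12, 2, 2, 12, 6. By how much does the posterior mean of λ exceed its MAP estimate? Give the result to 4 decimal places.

0.1220

Σ counts = 35. Posterior: Gamma(shape = 4.8+35 = 39.8, rate = 2.2+6 = 8.2).
Mode = (α−1)/β = 38.8/8.2 = 4.7317.
Mean = α/β = 39.8/8.2 = 4.8537.
Difference = 4.8537 − 4.7317 = 0.1220.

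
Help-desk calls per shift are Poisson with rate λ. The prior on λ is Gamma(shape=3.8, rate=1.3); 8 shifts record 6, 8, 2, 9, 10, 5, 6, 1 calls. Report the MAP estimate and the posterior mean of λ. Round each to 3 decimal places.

Σ counts = 47. Posterior: Gamma(shape = 3.8+47 = 50.8, rate = 1.3+8 = 9.3).
Mode = (α−1)/β = 49.8/9.3 = 5.355.
Mean = α/β = 50.8/9.3 = 5.462.
Mean > mode: the posterior has a right tail.

MAP: 5.355. Posterior mean: 5.462.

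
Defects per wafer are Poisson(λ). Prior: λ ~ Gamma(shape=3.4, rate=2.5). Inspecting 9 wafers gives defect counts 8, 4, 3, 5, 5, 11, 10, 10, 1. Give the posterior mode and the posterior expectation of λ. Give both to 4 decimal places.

λ_MAP = 5.1652, E[λ|data] = 5.2522

Σ counts = 57. Posterior: Gamma(shape = 3.4+57 = 60.4, rate = 2.5+9 = 11.5).
Mode = (α−1)/β = 59.4/11.5 = 5.1652.
Mean = α/β = 60.4/11.5 = 5.2522.
The mean is pulled above the mode by the posterior's right skew.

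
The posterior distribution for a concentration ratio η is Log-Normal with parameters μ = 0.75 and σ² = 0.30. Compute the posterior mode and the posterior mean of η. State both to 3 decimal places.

Mode = exp(μ − σ²) = exp(0.45) = 1.568.
Mean = exp(μ + σ²/2) = exp(0.900) = 2.460.
Mean > mode: the posterior has a right tail.

MAP = 1.568; posterior mean = 2.460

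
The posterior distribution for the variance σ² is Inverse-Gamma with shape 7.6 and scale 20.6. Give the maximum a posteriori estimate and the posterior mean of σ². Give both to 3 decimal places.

MAP = 2.395; posterior mean = 3.121

Mode = β/(α+1) = 20.6/8.6 = 2.395.
Mean = β/(α−1) = 20.6/6.6 = 3.121.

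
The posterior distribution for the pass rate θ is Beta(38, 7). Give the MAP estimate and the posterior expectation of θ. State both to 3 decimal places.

MAP = 0.860; posterior mean = 0.844

Mode = (38−1)/(38+7−2) = 37/43 = 0.860.
Mean = 38/(38+7) = 38/45 = 0.844.
The posterior is left-skewed, so the mode exceeds the mean.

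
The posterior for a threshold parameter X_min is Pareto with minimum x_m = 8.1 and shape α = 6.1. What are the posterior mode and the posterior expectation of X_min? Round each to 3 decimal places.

MAP = 8.100; posterior mean = 9.688

The Pareto density is strictly decreasing on [x_m, ∞), so the mode is x_m = 8.100.
Mean = α·x_m/(α−1) = 6.1·8.1/5.1 = 9.688.
The mean is pulled above the mode by the posterior's right skew.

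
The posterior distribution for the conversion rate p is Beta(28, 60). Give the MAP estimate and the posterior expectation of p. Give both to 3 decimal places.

MAP = 0.314; posterior mean = 0.318

Mode = (28−1)/(28+60−2) = 27/86 = 0.314.
Mean = 28/(28+60) = 28/88 = 0.318.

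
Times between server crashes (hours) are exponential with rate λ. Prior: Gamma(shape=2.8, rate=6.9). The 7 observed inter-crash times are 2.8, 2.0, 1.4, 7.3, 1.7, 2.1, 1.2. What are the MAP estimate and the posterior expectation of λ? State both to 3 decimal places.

Σ times = 18.5. Posterior: Gamma(shape = 2.8+7 = 9.8, rate = 6.9+18.5 = 25.4).
Mode = (α−1)/β = 8.8/25.4 = 0.346.
Mean = α/β = 9.8/25.4 = 0.386.

MAP: 0.346. Posterior mean: 0.386.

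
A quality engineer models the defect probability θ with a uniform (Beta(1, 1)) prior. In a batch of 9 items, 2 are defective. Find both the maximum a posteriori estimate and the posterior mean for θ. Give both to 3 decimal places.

MAP = 0.222, posterior mean = 0.273

Posterior: Beta(1+2, 1+7) = Beta(3, 8).
Mode = (3−1)/(3+8−2) = 2/9 = 0.222.
With a flat prior the MAP equals the MLE, 2/9.
Mean = 3/(3+8) = 3/11 = 0.273.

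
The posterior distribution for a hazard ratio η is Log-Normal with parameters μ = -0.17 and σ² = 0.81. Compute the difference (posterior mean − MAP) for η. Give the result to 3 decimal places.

Mode = exp(μ − σ²) = exp(-0.98) = 0.375.
Mean = exp(μ + σ²/2) = exp(0.235) = 1.265.
Difference = 1.265 − 0.375 = 0.890.

0.890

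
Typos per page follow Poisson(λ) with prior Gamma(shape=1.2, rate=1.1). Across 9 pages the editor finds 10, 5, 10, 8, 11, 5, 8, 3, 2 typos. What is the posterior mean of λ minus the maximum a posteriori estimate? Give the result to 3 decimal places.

Σ counts = 62. Posterior: Gamma(shape = 1.2+62 = 63.2, rate = 1.1+9 = 10.1).
Mode = (α−1)/β = 62.2/10.1 = 6.158.
Mean = α/β = 63.2/10.1 = 6.257.
Difference = 6.257 − 6.158 = 0.099.
Right-skewed posterior ⇒ mode < mean.

0.099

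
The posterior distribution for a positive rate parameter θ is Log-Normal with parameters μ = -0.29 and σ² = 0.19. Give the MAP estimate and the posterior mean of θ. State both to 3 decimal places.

MAP = 0.619, posterior mean = 0.823

Mode = exp(μ − σ²) = exp(-0.48) = 0.619.
Mean = exp(μ + σ²/2) = exp(-0.195) = 0.823.
Right-skewed posterior ⇒ mode < mean.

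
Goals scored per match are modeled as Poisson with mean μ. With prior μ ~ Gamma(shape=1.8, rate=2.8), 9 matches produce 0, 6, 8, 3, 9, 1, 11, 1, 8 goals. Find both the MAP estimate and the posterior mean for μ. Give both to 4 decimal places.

μ_MAP = 4.0508, E[μ|data] = 4.1356

Σ counts = 47. Posterior: Gamma(shape = 1.8+47 = 48.8, rate = 2.8+9 = 11.8).
Mode = (α−1)/β = 47.8/11.8 = 4.0508.
Mean = α/β = 48.8/11.8 = 4.1356.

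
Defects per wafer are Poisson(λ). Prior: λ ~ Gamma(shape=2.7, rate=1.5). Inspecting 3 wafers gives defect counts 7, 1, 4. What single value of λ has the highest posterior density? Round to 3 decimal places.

3.044

Σ counts = 12. Posterior: Gamma(shape = 2.7+12 = 14.7, rate = 1.5+3 = 4.5).
Mode = (α−1)/β = 13.7/4.5 = 3.044.
Mean = α/β = 14.7/4.5 = 3.267.
This is the posterior mode — the MAP estimate.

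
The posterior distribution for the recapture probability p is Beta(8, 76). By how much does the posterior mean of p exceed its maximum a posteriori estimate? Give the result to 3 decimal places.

0.010

Mode = (8−1)/(8+76−2) = 7/82 = 0.085.
Mean = 8/(8+76) = 8/84 = 0.095.
Difference = 0.095 − 0.085 = 0.010.
The posterior is right-skewed, so the mean exceeds the mode.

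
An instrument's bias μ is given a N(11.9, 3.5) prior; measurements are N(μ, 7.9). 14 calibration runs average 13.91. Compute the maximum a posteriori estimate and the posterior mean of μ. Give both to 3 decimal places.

Posterior for μ is Normal. Precision-weighted mean: (1/3.5·11.9 + 14/7.9·13.91) / (1/3.5 + 14/7.9) = 13.631.
A Normal posterior is symmetric, so mode = mean.

μ_MAP = 13.631, E[μ|data] = 13.631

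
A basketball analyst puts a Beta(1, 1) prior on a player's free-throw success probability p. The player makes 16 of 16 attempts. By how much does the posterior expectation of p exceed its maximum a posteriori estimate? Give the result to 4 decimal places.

-0.0556

Posterior: Beta(1+16, 1+0) = Beta(17, 1).
Since β = 1 ≤ 1 and α > 1, the Beta density is monotone increasing on [0,1]; the mode is at 1.
Mean = 17/(17+1) = 0.9444.
Difference = 0.9444 − 1.0000 = -0.0556.
Left-skewed posterior ⇒ mean < mode.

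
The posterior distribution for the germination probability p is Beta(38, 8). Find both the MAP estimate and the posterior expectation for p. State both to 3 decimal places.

p_MAP = 0.841, E[p|data] = 0.826

Mode = (38−1)/(38+8−2) = 37/44 = 0.841.
Mean = 38/(38+8) = 38/46 = 0.826.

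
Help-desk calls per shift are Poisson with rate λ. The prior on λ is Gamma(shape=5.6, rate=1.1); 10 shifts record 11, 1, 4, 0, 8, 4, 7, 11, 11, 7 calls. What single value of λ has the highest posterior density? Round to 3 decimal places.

6.180

Σ counts = 64. Posterior: Gamma(shape = 5.6+64 = 69.6, rate = 1.1+10 = 11.1).
Mode = (α−1)/β = 68.6/11.1 = 6.180.
Mean = α/β = 69.6/11.1 = 6.270.
This is the posterior mode — the MAP estimate.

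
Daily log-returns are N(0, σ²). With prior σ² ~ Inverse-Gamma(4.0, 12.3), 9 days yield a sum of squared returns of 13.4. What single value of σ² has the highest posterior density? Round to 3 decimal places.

2.000

Posterior: Inverse-Gamma(shape = 4.0+9/2 = 8.5, scale = 12.3+13.4/2 = 19.0).
Mode = β/(α+1) = 19.0/9.5 = 2.000.
Mean = β/(α−1) = 19.0/7.5 = 2.533.
This is the posterior mode — the MAP estimate.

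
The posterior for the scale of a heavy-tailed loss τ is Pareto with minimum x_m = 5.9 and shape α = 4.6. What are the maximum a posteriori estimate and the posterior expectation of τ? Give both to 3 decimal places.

maximum a posteriori estimate = 5.900, posterior expectation = 7.539

The Pareto density is strictly decreasing on [x_m, ∞), so the mode is x_m = 5.900.
Mean = α·x_m/(α−1) = 4.6·5.9/3.6 = 7.539.
Right-skewed posterior ⇒ mode < mean.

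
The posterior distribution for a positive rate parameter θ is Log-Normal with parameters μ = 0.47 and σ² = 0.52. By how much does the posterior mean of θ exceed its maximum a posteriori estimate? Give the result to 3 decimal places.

Mode = exp(μ − σ²) = exp(-0.05) = 0.951.
Mean = exp(μ + σ²/2) = exp(0.730) = 2.075.
Difference = 2.075 − 0.951 = 1.124.
The posterior is right-skewed, so the mean exceeds the mode.

1.124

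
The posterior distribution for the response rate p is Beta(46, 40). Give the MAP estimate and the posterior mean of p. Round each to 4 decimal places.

MAP estimate = 0.5357, posterior mean = 0.5349

Mode = (46−1)/(46+40−2) = 45/84 = 0.5357.
Mean = 46/(46+40) = 46/86 = 0.5349.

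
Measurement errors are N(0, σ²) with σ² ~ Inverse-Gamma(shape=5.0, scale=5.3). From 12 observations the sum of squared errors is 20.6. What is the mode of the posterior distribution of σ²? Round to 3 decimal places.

Posterior: Inverse-Gamma(shape = 5.0+12/2 = 11.0, scale = 5.3+20.6/2 = 15.6).
Mode = β/(α+1) = 15.6/12.0 = 1.300.
Mean = β/(α−1) = 15.6/10.0 = 1.560.
This is the posterior mode — the MAP estimate.

1.300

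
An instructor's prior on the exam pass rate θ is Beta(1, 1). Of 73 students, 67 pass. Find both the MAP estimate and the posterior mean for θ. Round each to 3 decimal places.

MAP: 0.918. Posterior mean: 0.907.

Posterior: Beta(1+67, 1+6) = Beta(68, 7).
Mode = (68−1)/(68+7−2) = 67/73 = 0.918.
Mean = 68/(68+7) = 68/75 = 0.907.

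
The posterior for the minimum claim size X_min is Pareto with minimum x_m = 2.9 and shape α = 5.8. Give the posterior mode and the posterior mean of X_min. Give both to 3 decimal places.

The Pareto density is strictly decreasing on [x_m, ∞), so the mode is x_m = 2.900.
Mean = α·x_m/(α−1) = 5.8·2.9/4.8 = 3.504.

X_min_MAP = 2.900, E[X_min|data] = 3.504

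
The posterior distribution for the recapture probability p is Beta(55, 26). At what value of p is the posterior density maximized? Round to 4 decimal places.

0.6835

Mode = (55−1)/(55+26−2) = 54/79 = 0.6835.
Mean = 55/(55+26) = 55/81 = 0.6790.
This is the posterior mode — the MAP estimate.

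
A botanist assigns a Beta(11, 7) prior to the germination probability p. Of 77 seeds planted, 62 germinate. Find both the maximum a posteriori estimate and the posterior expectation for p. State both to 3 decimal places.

Posterior: Beta(11+62, 7+15) = Beta(73, 22).
Mode = (73−1)/(73+22−2) = 72/93 = 0.774.
Mean = 73/(73+22) = 73/95 = 0.768.
The posterior is left-skewed, so the mode exceeds the mean.

MAP = 0.774; posterior mean = 0.768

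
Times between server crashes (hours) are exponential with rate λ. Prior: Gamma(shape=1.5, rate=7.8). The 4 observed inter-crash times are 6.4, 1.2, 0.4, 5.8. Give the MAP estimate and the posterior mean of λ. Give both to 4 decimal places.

Σ times = 13.8. Posterior: Gamma(shape = 1.5+4 = 5.5, rate = 7.8+13.8 = 21.6).
Mode = (α−1)/β = 4.5/21.6 = 0.2083.
Mean = α/β = 5.5/21.6 = 0.2546.

MAP = 0.2083; posterior mean = 0.2546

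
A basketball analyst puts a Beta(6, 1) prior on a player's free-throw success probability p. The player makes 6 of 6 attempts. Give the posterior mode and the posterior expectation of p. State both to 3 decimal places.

MAP = 1.000; posterior mean = 0.923

Posterior: Beta(6+6, 1+0) = Beta(12, 1).
Since β = 1 ≤ 1 and α > 1, the Beta density is monotone increasing on [0,1]; the mode is at 1.
Mean = 12/(12+1) = 0.923.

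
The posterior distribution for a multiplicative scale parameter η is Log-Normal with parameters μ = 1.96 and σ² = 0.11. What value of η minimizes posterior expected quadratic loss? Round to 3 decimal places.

Mode = exp(μ − σ²) = exp(1.85) = 6.360.
Mean = exp(μ + σ²/2) = exp(2.015) = 7.501.
Quadratic loss ⇒ the optimal estimator is the posterior mean.

7.501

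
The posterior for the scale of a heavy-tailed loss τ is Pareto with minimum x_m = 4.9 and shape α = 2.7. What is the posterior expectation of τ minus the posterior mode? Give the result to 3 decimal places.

The Pareto density is strictly decreasing on [x_m, ∞), so the mode is x_m = 4.900.
Mean = α·x_m/(α−1) = 2.7·4.9/1.7 = 7.782.
Difference = 7.782 − 4.900 = 2.882.
Right-skewed posterior ⇒ mode < mean.

2.882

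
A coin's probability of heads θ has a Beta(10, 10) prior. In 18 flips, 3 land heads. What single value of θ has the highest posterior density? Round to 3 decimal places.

Posterior: Beta(10+3, 10+15) = Beta(13, 25).
Mode = (13−1)/(13+25−2) = 12/36 = 0.333.
Mean = 13/(13+25) = 13/38 = 0.342.
This is the posterior mode — the MAP estimate.

0.333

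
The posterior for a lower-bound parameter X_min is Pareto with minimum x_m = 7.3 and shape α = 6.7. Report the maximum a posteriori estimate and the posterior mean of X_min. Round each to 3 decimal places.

The Pareto density is strictly decreasing on [x_m, ∞), so the mode is x_m = 7.300.
Mean = α·x_m/(α−1) = 6.7·7.3/5.7 = 8.581.

maximum a posteriori estimate = 7.300, posterior mean = 8.581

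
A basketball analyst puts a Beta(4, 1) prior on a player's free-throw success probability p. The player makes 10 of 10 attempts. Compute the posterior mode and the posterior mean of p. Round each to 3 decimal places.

MAP = 1.000; posterior mean = 0.933

Posterior: Beta(4+10, 1+0) = Beta(14, 1).
Since β = 1 ≤ 1 and α > 1, the Beta density is monotone increasing on [0,1]; the mode is at 1.
Mean = 14/(14+1) = 0.933.
The posterior is left-skewed, so the mode exceeds the mean.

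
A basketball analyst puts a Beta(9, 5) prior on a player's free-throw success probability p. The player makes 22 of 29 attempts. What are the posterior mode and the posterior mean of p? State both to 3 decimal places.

MAP = 0.732; posterior mean = 0.721

Posterior: Beta(9+22, 5+7) = Beta(31, 12).
Mode = (31−1)/(31+12−2) = 30/41 = 0.732.
Mean = 31/(31+12) = 31/43 = 0.721.
The mean is pulled below the mode by the posterior's left skew.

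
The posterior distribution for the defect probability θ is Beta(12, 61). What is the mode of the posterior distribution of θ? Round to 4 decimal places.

0.1549

Mode = (12−1)/(12+61−2) = 11/71 = 0.1549.
Mean = 12/(12+61) = 12/73 = 0.1644.
This is the posterior mode — the MAP estimate.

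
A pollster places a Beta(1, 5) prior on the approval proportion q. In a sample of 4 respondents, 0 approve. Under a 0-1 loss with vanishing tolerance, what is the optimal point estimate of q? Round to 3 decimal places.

0.000

Posterior: Beta(1+0, 5+4) = Beta(1, 9).
Since α = 1 ≤ 1 and β > 1, the Beta density is monotone decreasing on [0,1]; the mode is at 0.
Mean = 1/(1+9) = 0.100.
This is the posterior mode — the MAP estimate.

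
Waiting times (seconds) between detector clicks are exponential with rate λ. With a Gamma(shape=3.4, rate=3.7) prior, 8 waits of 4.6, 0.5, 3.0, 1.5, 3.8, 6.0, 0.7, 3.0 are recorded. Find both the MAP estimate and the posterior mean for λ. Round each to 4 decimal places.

MAP = 0.3881; posterior mean = 0.4254

Σ times = 23.1. Posterior: Gamma(shape = 3.4+8 = 11.4, rate = 3.7+23.1 = 26.8).
Mode = (α−1)/β = 10.4/26.8 = 0.3881.
Mean = α/β = 11.4/26.8 = 0.4254.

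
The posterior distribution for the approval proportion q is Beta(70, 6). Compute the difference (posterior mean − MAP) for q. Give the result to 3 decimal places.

-0.011

Mode = (70−1)/(70+6−2) = 69/74 = 0.932.
Mean = 70/(70+6) = 70/76 = 0.921.
Difference = 0.921 − 0.932 = -0.011.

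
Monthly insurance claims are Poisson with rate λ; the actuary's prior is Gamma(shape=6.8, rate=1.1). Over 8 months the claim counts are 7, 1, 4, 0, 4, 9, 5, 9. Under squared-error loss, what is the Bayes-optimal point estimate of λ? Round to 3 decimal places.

5.033

Σ counts = 39. Posterior: Gamma(shape = 6.8+39 = 45.8, rate = 1.1+8 = 9.1).
Mode = (α−1)/β = 44.8/9.1 = 4.923.
Mean = α/β = 45.8/9.1 = 5.033.
Squared-error loss ⇒ the optimal estimator is the posterior mean.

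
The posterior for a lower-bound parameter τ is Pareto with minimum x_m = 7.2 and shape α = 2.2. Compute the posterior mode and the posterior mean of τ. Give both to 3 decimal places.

The Pareto density is strictly decreasing on [x_m, ∞), so the mode is x_m = 7.200.
Mean = α·x_m/(α−1) = 2.2·7.2/1.2 = 13.200.

posterior mode = 7.200, posterior mean = 13.200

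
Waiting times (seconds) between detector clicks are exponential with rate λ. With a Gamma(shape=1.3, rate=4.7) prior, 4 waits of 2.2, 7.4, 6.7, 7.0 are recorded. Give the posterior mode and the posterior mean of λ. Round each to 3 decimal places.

MAP: 0.154. Posterior mean: 0.189.

Σ times = 23.3. Posterior: Gamma(shape = 1.3+4 = 5.3, rate = 4.7+23.3 = 28.0).
Mode = (α−1)/β = 4.3/28.0 = 0.154.
Mean = α/β = 5.3/28.0 = 0.189.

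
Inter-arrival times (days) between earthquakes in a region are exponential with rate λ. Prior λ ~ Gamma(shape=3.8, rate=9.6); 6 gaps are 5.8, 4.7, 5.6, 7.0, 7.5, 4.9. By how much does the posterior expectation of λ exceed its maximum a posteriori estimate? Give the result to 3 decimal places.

0.022

Σ times = 35.5. Posterior: Gamma(shape = 3.8+6 = 9.8, rate = 9.6+35.5 = 45.1).
Mode = (α−1)/β = 8.8/45.1 = 0.195.
Mean = α/β = 9.8/45.1 = 0.217.
Difference = 0.217 − 0.195 = 0.022.
The mean is pulled above the mode by the posterior's right skew.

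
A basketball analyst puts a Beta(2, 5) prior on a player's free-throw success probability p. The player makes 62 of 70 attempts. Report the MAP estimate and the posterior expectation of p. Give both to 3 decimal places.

Posterior: Beta(2+62, 5+8) = Beta(64, 13).
Mode = (64−1)/(64+13−2) = 63/75 = 0.840.
Mean = 64/(64+13) = 64/77 = 0.831.

MAP = 0.840, posterior mean = 0.831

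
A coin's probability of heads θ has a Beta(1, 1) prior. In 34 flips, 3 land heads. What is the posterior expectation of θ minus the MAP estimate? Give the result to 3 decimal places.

Posterior: Beta(1+3, 1+31) = Beta(4, 32).
Mode = (4−1)/(4+32−2) = 3/34 = 0.088.
With a flat prior the MAP equals the MLE, 3/34.
Mean = 4/(4+32) = 4/36 = 0.111.
Difference = 0.111 − 0.088 = 0.023.

0.023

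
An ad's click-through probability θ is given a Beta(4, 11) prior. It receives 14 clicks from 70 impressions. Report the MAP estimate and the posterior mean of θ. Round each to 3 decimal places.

Posterior: Beta(4+14, 11+56) = Beta(18, 67).
Mode = (18−1)/(18+67−2) = 17/83 = 0.205.
Mean = 18/(18+67) = 18/85 = 0.212.

MAP estimate = 0.205, posterior mean = 0.212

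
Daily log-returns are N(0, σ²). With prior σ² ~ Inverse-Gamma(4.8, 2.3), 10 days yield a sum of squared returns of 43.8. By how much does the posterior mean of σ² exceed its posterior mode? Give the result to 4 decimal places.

0.5093

Posterior: Inverse-Gamma(shape = 4.8+10/2 = 9.8, scale = 2.3+43.8/2 = 24.2).
Mode = β/(α+1) = 24.2/10.8 = 2.2407.
Mean = β/(α−1) = 24.2/8.8 = 2.7500.
Difference = 2.7500 − 2.2407 = 0.5093.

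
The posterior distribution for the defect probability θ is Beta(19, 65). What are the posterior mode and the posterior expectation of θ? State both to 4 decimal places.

Mode = (19−1)/(19+65−2) = 18/82 = 0.2195.
Mean = 19/(19+65) = 19/84 = 0.2262.

MAP = 0.2195; posterior mean = 0.2262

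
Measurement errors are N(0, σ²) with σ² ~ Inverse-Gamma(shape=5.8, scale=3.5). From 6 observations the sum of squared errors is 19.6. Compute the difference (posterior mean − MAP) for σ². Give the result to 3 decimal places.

0.348

Posterior: Inverse-Gamma(shape = 5.8+6/2 = 8.8, scale = 3.5+19.6/2 = 13.3).
Mode = β/(α+1) = 13.3/9.8 = 1.357.
Mean = β/(α−1) = 13.3/7.8 = 1.705.
Difference = 1.705 − 1.357 = 0.348.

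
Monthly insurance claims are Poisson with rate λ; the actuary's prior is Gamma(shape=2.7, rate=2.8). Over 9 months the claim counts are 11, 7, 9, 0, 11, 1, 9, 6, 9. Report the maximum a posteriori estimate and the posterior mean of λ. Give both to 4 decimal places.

Σ counts = 63. Posterior: Gamma(shape = 2.7+63 = 65.7, rate = 2.8+9 = 11.8).
Mode = (α−1)/β = 64.7/11.8 = 5.4831.
Mean = α/β = 65.7/11.8 = 5.5678.

MAP = 5.4831, posterior mean = 5.5678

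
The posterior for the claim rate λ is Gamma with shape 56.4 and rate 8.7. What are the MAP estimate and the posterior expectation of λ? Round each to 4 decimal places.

Mode = (α−1)/β = 55.4/8.7 = 6.3678.
Mean = α/β = 56.4/8.7 = 6.4828.
The posterior is right-skewed, so the mean exceeds the mode.

MAP = 6.3678, posterior mean = 6.4828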